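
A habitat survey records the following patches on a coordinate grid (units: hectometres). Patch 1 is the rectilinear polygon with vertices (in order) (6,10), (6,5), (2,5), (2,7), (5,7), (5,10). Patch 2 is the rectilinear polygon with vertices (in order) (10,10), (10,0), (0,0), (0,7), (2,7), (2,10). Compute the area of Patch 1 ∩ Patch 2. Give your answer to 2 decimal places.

The intersection is the polygon with vertices (6,5), (2,5), (2,7), (5,7), (5,10), (6,10).
By the shoelace formula its area is 11.00.

11.00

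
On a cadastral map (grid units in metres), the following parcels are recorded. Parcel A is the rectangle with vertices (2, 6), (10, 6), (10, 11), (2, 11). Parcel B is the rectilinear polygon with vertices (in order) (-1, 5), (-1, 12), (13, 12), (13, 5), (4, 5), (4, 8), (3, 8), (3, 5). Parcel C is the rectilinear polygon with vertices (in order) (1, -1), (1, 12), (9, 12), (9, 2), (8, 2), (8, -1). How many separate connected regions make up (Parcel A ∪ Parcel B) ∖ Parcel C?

2

(Parcel A ∪ Parcel B) ∖ Parcel C splits into 2 disjoint pieces (area 14, area 28).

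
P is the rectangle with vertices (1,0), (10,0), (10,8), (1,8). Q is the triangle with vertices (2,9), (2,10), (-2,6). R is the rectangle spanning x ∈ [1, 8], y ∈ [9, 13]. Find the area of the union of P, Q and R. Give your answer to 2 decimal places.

By inclusion–exclusion:
Individual areas: |P| = 72, |Q| = 2, |R| = 28.
|P∩Q| = 0.
|P∩R| = 0 (no overlap).
|Q∩R| = 0.5.
|P∩Q∩R| = 0.
|P ∪ Q ∪ R| = 102 − 0.5 + 0 = 101.50.

101.50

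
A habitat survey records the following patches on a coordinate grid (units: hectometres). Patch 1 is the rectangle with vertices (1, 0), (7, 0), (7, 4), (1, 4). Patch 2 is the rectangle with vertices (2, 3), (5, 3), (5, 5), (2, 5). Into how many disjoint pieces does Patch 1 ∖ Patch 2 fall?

Patch 1 ∖ Patch 2 is a single connected region.

1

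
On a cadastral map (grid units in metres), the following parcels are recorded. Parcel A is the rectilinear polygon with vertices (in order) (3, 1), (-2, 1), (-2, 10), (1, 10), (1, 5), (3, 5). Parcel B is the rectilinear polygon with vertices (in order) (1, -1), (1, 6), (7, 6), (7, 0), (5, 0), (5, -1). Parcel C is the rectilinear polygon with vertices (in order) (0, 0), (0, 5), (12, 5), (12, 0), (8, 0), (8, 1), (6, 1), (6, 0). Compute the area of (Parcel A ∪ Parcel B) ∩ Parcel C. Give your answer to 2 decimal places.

|Parcel A ∪ Parcel B| = 67.
|(Parcel A ∪ Parcel B) ∩ Parcel C| = 33.00.

33.00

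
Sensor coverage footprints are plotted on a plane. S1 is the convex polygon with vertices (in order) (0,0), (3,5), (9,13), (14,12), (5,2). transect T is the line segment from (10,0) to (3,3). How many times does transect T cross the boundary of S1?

1

The segment meets the boundary at (5.093,2.103).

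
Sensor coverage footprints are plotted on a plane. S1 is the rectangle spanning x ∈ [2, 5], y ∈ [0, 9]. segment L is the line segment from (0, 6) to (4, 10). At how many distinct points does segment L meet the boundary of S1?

2

The segment meets the boundary at (3,9), (2,8).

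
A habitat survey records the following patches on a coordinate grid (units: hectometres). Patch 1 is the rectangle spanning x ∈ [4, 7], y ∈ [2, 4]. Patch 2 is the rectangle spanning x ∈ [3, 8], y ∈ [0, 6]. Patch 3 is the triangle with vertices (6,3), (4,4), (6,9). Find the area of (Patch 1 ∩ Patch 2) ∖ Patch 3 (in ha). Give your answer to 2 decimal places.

|Patch 1 ∩ Patch 2| = 6.
|(Patch 1 ∩ Patch 2) ∩ Patch 3| = 1.
|(Patch 1 ∩ Patch 2) ∖ Patch 3| = 6 − 1 = 5.00.

5.00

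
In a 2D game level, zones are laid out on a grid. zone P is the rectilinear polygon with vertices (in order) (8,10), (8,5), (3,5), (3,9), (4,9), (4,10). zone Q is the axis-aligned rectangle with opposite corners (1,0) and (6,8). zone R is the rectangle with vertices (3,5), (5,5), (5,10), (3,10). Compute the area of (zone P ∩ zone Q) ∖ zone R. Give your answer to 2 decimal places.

|zone P ∩ zone Q| = 9.
|(zone P ∩ zone Q) ∩ zone R| = 6.
|(zone P ∩ zone Q) ∖ zone R| = 9 − 6 = 3.00.

3.00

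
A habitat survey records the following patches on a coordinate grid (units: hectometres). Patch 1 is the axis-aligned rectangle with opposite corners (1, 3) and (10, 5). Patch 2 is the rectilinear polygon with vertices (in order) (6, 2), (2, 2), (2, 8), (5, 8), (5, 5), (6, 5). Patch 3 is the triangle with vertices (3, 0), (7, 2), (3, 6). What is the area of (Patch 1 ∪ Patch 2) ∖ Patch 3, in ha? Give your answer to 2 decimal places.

|Patch 1 ∪ Patch 2| = 31.
|(Patch 1 ∪ Patch 2) ∩ Patch 3| = 7.5.
|(Patch 1 ∪ Patch 2) ∖ Patch 3| = 31 − 7.5 = 23.50.

23.50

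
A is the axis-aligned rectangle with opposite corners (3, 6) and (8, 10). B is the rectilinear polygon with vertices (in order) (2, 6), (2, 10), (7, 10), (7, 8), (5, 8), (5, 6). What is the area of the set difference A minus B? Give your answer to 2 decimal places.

|A| = 20, |A∩B| = 12.
|A ∖ B| = |A| − |A∩B| = 20 − 12 = 8.00.

8.00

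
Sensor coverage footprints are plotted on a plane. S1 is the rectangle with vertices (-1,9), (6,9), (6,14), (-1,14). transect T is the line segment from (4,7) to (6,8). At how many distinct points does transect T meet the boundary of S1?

The segment lies entirely outside S1 and never meets its boundary.

0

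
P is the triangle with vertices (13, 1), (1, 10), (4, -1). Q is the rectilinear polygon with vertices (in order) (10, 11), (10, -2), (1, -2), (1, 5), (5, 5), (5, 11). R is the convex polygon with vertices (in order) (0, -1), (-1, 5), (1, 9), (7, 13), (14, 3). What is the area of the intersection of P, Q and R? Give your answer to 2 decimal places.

29.37

The intersection is the polygon with vertices (10,1.857), (3.711,0.06), (2.364,5), (5,5), (5,7), (10,3.25).
By the shoelace formula its area is 29.37.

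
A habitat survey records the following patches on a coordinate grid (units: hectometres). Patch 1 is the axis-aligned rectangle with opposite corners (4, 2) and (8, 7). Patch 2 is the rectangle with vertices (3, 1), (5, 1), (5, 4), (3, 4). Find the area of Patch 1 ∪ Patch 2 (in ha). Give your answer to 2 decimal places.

By inclusion–exclusion:
Individual areas: |Patch 1| = 20, |Patch 2| = 6.
|Patch 1∩Patch 2|: x∈[4,5], y∈[2,4] → 1·2 = 2.
|Patch 1 ∪ Patch 2| = 26 − 2 = 24.00.

24.00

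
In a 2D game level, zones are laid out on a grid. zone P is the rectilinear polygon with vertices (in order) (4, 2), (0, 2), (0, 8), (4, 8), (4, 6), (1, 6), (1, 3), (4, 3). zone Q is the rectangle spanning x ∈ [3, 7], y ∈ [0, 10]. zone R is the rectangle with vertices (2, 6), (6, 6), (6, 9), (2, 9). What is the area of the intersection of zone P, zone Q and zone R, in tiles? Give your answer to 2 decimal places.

The intersection is the polygon with vertices (4,6), (3,6), (3,8), (4,8).
By the shoelace formula its area is 2.00.

2.00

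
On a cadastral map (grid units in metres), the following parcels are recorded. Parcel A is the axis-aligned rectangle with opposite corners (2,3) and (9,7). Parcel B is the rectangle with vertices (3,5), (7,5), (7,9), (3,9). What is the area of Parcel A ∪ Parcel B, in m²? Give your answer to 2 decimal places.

By inclusion–exclusion:
Individual areas: |Parcel A| = 28, |Parcel B| = 16.
|Parcel A∩Parcel B|: x∈[3,7], y∈[5,7] → 4·2 = 8.
|Parcel A ∪ Parcel B| = 44 − 8 = 36.00.

36.00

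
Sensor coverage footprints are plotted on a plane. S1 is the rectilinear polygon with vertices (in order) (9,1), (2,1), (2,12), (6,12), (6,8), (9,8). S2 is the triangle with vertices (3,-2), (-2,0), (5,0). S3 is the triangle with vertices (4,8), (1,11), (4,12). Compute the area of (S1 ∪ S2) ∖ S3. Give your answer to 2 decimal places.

66.67

|S1 ∪ S2| = 72.
|(S1 ∪ S2) ∩ S3| = 5.3333.
|(S1 ∪ S2) ∖ S3| = 72 − 5.3333 = 66.67.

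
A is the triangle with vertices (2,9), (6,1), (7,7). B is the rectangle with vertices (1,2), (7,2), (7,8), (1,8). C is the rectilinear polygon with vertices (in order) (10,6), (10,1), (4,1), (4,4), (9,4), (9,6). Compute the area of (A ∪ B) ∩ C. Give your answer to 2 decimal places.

The region (A ∪ B) ∩ C is the polygon with vertices (7,2), (6.167,2), (6,1), (5.5,2), (4,2), (4,4), (7,4).
By the shoelace formula its area is 6.33.

6.33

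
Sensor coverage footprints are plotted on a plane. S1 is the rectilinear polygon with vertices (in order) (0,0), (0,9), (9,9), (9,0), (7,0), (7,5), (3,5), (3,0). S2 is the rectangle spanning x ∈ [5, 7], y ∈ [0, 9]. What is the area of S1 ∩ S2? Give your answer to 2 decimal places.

8.00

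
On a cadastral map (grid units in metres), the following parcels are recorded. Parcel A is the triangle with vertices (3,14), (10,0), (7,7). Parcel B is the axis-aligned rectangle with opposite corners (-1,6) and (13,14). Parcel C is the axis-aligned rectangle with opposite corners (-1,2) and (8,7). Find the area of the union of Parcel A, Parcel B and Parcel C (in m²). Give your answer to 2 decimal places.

By inclusion–exclusion:
Individual areas: |Parcel A| = 3.5, |Parcel B| = 112, |Parcel C| = 45.
|Parcel A∩Parcel B| = 2.2143.
|Parcel A∩Parcel C| = 1.0833.
|Parcel B∩Parcel C|: x∈[-1,8], y∈[6,7] → 9·1 = 9.
|Parcel A∩Parcel B∩Parcel C| = 0.4643.
|Parcel A ∪ Parcel B ∪ Parcel C| = 160.5 − 12.2976 + 0.4643 = 148.67.

148.67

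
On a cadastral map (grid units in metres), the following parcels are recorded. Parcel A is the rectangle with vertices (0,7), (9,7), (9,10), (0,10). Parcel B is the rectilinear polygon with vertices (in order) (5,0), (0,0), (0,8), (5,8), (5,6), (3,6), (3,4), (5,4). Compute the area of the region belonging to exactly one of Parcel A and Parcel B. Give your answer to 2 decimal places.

53.00

|Parcel A| = 27, |Parcel B| = 36, |Parcel A∩Parcel B| = 5.
|Parcel A △ Parcel B| = |Parcel A| + |Parcel B| − 2·|Parcel A∩Parcel B| = 27 + 36 − 10 = 53.00.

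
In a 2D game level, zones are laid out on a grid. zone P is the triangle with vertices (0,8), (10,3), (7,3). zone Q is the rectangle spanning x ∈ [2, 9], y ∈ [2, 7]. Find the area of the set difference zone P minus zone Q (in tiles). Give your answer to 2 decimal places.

|zone P| = 7.5, |zone P∩zone Q| = 6.8214.
|zone P ∖ zone Q| = |zone P| − |zone P∩zone Q| = 7.5 − 6.8214 = 0.68.

0.68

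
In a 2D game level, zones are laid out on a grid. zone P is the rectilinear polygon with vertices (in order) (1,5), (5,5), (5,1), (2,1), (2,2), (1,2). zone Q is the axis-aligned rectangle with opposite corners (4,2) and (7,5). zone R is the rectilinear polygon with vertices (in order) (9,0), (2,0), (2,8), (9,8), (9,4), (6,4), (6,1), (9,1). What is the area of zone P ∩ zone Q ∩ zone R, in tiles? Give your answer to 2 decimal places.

The intersection is the polygon with vertices (5,2), (4,2), (4,5), (5,5).
By the shoelace formula its area is 3.00.

3.00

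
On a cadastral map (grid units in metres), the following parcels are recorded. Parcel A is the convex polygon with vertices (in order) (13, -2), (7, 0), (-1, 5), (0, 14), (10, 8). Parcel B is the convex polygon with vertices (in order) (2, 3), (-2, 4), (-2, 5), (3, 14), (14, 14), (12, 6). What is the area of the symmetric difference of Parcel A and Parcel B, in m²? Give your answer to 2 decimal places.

103.93

|Parcel A| = 114.5, |Parcel B| = 122.5, |Parcel A∩Parcel B| = 66.5343.
|Parcel A △ Parcel B| = |Parcel A| + |Parcel B| − 2·|Parcel A∩Parcel B| = 114.5 + 122.5 − 133.0687 = 103.93.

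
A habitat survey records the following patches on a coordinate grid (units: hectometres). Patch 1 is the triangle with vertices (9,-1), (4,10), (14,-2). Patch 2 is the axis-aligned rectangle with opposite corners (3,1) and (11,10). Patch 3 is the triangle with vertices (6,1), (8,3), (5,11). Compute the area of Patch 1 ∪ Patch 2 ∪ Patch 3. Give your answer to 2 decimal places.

81.95

By inclusion–exclusion:
Individual areas: |Patch 1| = 25, |Patch 2| = 72, |Patch 3| = 11.
|Patch 1∩Patch 2| = 15.1909.
|Patch 1∩Patch 3| = 4.9623.
|Patch 2∩Patch 3| = 10.8625.
|Patch 1∩Patch 2∩Patch 3| = 4.9623.
|Patch 1 ∪ Patch 2 ∪ Patch 3| = 108 − 31.0157 + 4.9623 = 81.95.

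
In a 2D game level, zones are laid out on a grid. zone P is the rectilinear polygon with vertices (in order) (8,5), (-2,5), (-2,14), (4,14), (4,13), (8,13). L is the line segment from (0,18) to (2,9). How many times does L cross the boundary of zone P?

The segment meets the boundary at (0.889,14).

1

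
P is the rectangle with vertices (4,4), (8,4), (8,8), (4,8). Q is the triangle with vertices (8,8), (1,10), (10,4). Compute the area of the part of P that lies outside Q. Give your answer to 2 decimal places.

10.67

|P| = 16, |P∩Q| = 5.3333.
|P ∖ Q| = |P| − |P∩Q| = 16 − 5.3333 = 10.67.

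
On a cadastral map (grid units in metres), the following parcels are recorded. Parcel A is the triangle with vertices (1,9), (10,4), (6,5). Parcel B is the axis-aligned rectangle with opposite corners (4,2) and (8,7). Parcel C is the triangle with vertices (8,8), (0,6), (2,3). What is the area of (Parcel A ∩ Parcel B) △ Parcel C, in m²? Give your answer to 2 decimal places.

15.06

|Parcel A ∩ Parcel B| = 3.6889.
|(Parcel A ∩ Parcel B) ∩ Parcel C| = 1.3158.
|(Parcel A ∩ Parcel B) △ Parcel C| = 3.6889 + 14 − 2.6316 = 15.06.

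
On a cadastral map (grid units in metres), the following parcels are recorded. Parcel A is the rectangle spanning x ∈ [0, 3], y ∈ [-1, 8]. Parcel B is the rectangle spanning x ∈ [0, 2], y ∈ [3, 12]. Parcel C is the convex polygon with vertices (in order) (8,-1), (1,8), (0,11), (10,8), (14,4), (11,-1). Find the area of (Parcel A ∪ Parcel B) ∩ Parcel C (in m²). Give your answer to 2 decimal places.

The region (Parcel A ∪ Parcel B) ∩ Parcel C is the polygon with vertices (3,5.429), (1,8), (0,11), (2,10.4), (2,8), (3,8).
By the shoelace formula its area is 6.47.

6.47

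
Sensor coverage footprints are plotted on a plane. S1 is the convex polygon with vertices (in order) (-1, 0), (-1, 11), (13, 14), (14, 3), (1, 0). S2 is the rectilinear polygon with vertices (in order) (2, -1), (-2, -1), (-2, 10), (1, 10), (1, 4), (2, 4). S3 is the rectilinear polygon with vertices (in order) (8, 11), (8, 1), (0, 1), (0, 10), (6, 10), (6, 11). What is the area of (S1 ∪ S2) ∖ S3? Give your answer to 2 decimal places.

|S1 ∪ S2| = 178.1154.
|(S1 ∪ S2) ∩ S3| = 73.1795.
|(S1 ∪ S2) ∖ S3| = 178.1154 − 73.1795 = 104.94.

104.94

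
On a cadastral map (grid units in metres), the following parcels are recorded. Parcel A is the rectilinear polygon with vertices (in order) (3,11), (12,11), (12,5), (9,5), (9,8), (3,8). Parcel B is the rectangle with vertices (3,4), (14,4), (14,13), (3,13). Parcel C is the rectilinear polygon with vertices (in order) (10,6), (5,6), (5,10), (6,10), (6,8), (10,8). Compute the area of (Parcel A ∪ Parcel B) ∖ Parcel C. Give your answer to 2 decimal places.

|Parcel A ∪ Parcel B| = 99.
|(Parcel A ∪ Parcel B) ∩ Parcel C| = 12.
|(Parcel A ∪ Parcel B) ∖ Parcel C| = 99 − 12 = 87.00.

87.00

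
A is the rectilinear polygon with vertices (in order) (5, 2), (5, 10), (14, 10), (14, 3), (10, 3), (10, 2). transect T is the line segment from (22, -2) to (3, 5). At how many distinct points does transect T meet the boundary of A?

2

The segment meets the boundary at (5,4.263), (10,2.421).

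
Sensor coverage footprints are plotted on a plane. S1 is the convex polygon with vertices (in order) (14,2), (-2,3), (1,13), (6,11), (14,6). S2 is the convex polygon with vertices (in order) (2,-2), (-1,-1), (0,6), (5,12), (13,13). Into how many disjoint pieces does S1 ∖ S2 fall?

2

S1 ∖ S2 splits into 2 disjoint pieces (area 36.0046, area 21.3461).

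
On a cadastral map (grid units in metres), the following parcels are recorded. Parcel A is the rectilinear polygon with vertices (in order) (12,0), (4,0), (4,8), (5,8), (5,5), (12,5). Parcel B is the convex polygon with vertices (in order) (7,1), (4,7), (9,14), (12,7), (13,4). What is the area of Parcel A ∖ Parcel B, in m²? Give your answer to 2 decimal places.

23.61

|Parcel A| = 43, |Parcel A∩Parcel B| = 19.3929.
|Parcel A ∖ Parcel B| = |Parcel A| − |Parcel A∩Parcel B| = 43 − 19.3929 = 23.61.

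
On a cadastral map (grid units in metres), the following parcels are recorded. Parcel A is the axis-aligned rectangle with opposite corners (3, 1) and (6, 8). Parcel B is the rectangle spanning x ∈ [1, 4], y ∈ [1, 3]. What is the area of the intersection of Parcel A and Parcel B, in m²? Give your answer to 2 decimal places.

|Parcel A∩Parcel B|: x∈[3,4], y∈[1,3] → 1·2 = 2.

2.00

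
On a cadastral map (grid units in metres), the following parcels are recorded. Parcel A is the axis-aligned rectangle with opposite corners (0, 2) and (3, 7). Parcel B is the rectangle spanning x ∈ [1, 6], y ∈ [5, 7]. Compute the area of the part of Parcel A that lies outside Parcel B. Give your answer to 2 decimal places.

|Parcel A∩Parcel B|: x∈[1,3], y∈[5,7] → 2·2 = 4.
|Parcel A| = 15.
|Parcel A ∖ Parcel B| = |Parcel A| − |Parcel A∩Parcel B| = 15 − 4 = 11.00.

11.00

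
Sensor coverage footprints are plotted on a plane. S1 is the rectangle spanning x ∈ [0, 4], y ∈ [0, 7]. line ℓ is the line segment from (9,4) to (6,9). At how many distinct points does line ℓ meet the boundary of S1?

0

The segment lies entirely outside S1 and never meets its boundary.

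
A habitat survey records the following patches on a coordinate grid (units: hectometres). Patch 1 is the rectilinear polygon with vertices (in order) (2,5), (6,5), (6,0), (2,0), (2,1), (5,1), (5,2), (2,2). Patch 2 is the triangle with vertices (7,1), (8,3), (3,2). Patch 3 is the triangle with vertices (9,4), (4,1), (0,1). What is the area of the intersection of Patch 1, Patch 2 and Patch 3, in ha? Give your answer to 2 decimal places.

1.00

The intersection is the polygon with vertices (5,2), (3,2), (6,2.6), (6,2.2), (5,1.6).
By the shoelace formula its area is 1.00.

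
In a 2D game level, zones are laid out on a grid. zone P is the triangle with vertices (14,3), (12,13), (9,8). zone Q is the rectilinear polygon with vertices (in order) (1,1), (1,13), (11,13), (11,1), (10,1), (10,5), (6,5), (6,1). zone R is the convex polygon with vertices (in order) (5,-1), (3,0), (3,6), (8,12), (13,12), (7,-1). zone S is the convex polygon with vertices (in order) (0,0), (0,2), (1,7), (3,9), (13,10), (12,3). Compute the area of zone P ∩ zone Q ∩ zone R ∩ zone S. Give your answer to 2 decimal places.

The intersection is the polygon with vertices (11,7.667), (10.474,6.526), (9,8), (10.021,9.702), (11,9.8).
By the shoelace formula its area is 4.14.

4.14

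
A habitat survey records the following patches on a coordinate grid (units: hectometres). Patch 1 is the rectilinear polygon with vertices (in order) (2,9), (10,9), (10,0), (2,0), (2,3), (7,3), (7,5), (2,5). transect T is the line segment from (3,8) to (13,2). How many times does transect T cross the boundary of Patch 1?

The segment meets the boundary at (10,3.8).

1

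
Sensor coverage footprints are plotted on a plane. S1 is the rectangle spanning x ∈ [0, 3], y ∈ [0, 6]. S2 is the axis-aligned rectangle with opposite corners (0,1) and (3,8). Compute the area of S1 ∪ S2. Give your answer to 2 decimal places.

By inclusion–exclusion:
Individual areas: |S1| = 18, |S2| = 21.
|S1∩S2|: x∈[0,3], y∈[1,6] → 3·5 = 15.
|S1 ∪ S2| = 39 − 15 = 24.00.

24.00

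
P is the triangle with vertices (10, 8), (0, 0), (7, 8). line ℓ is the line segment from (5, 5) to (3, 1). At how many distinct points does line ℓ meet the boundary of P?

1

The segment meets the boundary at (4.167,3.333).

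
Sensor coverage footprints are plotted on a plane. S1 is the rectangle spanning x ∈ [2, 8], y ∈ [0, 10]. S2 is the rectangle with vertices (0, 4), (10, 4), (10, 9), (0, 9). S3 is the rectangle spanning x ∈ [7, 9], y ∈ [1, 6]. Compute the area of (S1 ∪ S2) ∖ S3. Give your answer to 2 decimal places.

|S1 ∪ S2| = 80.
|(S1 ∪ S2) ∩ S3| = 7.
|(S1 ∪ S2) ∖ S3| = 80 − 7 = 73.00.

73.00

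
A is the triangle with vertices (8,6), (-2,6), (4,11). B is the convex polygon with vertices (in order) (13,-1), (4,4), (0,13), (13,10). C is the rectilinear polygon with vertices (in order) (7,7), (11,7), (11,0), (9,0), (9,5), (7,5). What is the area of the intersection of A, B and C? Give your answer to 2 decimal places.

The intersection is the polygon with vertices (8,6), (7,6), (7,7), (7.2,7).
By the shoelace formula its area is 0.60.

0.60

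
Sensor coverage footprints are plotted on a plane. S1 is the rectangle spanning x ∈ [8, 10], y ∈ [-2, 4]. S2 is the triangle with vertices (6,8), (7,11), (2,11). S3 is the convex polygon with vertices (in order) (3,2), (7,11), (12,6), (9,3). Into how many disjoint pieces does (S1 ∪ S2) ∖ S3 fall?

(S1 ∪ S2) ∖ S3 splits into 2 disjoint pieces (area 10.4167, area 7.0312).

2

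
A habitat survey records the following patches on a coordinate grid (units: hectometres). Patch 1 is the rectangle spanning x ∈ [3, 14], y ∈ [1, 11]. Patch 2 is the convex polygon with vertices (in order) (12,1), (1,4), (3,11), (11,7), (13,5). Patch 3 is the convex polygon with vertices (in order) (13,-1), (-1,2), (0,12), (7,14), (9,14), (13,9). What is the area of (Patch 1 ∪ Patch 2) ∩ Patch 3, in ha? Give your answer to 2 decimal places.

105.90

|Patch 1 ∪ Patch 2| = 117.5455.
|(Patch 1 ∪ Patch 2) ∩ Patch 3| = 105.90.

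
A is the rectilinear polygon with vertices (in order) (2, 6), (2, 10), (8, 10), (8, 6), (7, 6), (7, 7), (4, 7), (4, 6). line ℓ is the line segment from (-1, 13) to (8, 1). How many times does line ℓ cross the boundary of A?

2

The segment meets the boundary at (2,9), (4,6.333).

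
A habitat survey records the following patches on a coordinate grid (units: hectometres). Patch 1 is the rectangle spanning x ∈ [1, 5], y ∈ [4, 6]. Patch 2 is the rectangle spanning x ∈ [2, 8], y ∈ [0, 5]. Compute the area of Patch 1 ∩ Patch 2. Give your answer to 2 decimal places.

|Patch 1∩Patch 2|: x∈[2,5], y∈[4,5] → 3·1 = 3.

3.00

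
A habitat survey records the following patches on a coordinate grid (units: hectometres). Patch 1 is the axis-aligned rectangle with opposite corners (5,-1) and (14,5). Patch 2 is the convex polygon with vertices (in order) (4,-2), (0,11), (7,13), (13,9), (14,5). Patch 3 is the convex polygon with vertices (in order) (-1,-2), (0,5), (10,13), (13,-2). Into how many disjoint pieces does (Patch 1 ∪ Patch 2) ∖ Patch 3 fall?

2

(Patch 1 ∪ Patch 2) ∖ Patch 3 splits into 2 disjoint pieces (area 21.8615, area 26.9192).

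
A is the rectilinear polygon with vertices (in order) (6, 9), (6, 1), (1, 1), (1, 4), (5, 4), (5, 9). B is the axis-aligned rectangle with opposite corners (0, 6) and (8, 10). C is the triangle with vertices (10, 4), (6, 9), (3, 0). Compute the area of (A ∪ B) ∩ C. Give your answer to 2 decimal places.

|A ∪ B| = 49.
|(A ∪ B) ∩ C| = 13.05.

13.05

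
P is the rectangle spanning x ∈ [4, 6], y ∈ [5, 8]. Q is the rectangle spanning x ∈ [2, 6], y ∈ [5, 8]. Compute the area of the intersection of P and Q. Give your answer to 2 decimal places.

|P∩Q|: x∈[4,6], y∈[5,8] → 2·3 = 6.

6.00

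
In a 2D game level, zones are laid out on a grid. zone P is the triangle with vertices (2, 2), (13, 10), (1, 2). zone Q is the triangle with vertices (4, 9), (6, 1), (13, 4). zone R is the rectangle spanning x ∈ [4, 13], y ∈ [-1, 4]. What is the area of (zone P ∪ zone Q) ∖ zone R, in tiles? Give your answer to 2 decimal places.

21.99

|zone P ∪ zone Q| = 33.8153.
|(zone P ∪ zone Q) ∩ zone R| = 11.8295.
|(zone P ∪ zone Q) ∖ zone R| = 33.8153 − 11.8295 = 21.99.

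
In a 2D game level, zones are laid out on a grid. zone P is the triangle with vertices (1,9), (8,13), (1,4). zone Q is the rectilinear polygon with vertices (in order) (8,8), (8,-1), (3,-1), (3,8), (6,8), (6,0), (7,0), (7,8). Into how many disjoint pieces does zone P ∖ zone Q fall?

1

zone P ∖ zone Q is a single connected region.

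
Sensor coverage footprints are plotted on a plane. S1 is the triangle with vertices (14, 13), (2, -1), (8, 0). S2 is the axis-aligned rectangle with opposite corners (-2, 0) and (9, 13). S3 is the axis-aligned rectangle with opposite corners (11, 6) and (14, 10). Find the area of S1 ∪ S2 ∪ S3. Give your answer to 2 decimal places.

167.35

By inclusion–exclusion:
Individual areas: |S1| = 36, |S2| = 143, |S3| = 12.
|S1∩S2| = 20.9286.
|S1∩S3| = 2.7198.
|S2∩S3| = 0 (no overlap).
|S1∩S2∩S3| = 0.
|S1 ∪ S2 ∪ S3| = 191 − 23.6484 + 0 = 167.35.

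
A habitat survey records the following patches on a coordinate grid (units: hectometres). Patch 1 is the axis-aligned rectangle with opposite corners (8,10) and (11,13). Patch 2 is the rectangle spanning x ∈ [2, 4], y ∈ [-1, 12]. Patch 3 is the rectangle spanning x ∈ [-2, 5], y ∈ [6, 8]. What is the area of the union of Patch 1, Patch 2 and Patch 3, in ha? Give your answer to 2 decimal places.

By inclusion–exclusion:
Individual areas: |Patch 1| = 9, |Patch 2| = 26, |Patch 3| = 14.
|Patch 1∩Patch 2| = 0 (no overlap).
|Patch 1∩Patch 3| = 0 (no overlap).
|Patch 2∩Patch 3|: x∈[2,4], y∈[6,8] → 2·2 = 4.
|Patch 1∩Patch 2∩Patch 3| = 0.
|Patch 1 ∪ Patch 2 ∪ Patch 3| = 49 − 4 + 0 = 45.00.

45.00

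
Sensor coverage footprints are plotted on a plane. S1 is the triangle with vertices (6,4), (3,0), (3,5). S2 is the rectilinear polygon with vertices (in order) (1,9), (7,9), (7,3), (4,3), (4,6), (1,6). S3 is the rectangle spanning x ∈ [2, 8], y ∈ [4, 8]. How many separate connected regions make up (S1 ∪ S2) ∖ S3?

(S1 ∪ S2) ∖ S3 splits into 2 disjoint pieces (area 7.375, area 8).

2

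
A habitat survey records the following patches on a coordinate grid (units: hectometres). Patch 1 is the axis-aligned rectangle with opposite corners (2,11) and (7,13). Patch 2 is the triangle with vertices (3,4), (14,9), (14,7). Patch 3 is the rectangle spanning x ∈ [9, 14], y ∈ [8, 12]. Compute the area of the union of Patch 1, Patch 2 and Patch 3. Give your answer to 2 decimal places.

39.90

By inclusion–exclusion:
Individual areas: |Patch 1| = 10, |Patch 2| = 11, |Patch 3| = 20.
|Patch 1∩Patch 2| = 0.
|Patch 1∩Patch 3| = 0 (no overlap).
|Patch 2∩Patch 3| = 1.1.
|Patch 1∩Patch 2∩Patch 3| = 0.
|Patch 1 ∪ Patch 2 ∪ Patch 3| = 41 − 1.1 + 0 = 39.90.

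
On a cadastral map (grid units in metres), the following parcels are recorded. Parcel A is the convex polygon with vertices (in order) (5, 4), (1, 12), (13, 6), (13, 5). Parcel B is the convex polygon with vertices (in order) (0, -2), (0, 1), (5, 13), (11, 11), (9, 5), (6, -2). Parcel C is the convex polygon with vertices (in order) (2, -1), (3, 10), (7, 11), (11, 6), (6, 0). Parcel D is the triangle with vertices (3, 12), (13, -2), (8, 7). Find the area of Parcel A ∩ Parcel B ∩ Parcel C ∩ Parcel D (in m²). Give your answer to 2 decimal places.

The intersection is the polygon with vertices (4.333,10.333), (5,10), (8,7), (9.042,5.125), (9,5), (8.774,4.472), (8.41,4.426), (4.212,10.303).
By the shoelace formula its area is 6.03.

6.03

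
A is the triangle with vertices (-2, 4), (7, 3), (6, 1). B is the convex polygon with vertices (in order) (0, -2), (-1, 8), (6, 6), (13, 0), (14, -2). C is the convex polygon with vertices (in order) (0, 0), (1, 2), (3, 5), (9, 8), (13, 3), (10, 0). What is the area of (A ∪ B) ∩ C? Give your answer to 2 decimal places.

The region (A ∪ B) ∩ C is the polygon with vertices (6,6), (11.385,1.385), (10,0), (0,0), (1,2), (3,5), (5.364,6.182).
By the shoelace formula its area is 44.01.

44.01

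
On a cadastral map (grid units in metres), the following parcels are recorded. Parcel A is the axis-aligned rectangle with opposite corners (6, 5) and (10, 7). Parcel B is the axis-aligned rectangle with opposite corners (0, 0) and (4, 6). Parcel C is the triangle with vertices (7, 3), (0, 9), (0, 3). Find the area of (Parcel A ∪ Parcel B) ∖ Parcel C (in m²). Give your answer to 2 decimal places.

20.11

|Parcel A ∪ Parcel B| = 32.
|(Parcel A ∪ Parcel B) ∩ Parcel C| = 11.8929.
|(Parcel A ∪ Parcel B) ∖ Parcel C| = 32 − 11.8929 = 20.11.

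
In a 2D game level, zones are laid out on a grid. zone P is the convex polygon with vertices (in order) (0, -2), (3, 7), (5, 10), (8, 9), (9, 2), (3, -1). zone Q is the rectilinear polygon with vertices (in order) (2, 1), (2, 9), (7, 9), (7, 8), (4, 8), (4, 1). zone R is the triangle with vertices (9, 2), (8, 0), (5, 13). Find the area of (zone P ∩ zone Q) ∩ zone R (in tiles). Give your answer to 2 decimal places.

The region (zone P ∩ zone Q) ∩ zone R is the polygon with vertices (6.455,9), (6.818,8), (6.154,8), (5.923,9).
By the shoelace formula its area is 0.60.

0.60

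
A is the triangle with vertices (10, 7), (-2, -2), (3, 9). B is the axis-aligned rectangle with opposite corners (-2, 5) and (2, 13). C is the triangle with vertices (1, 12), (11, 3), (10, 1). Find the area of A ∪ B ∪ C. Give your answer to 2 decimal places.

83.92

By inclusion–exclusion:
Individual areas: |A| = 43.5, |B| = 32, |C| = 14.5.
|A∩B| = 0.7364.
|A∩C| = 5.1836.
|B∩C| = 0.1611.
|A∩B∩C| = 0.
|A ∪ B ∪ C| = 90 − 6.0811 + 0 = 83.92.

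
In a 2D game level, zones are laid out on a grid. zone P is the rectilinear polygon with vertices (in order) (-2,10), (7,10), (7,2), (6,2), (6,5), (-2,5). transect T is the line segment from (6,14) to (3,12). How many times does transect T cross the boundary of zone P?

The segment lies entirely outside zone P and never meets its boundary.

0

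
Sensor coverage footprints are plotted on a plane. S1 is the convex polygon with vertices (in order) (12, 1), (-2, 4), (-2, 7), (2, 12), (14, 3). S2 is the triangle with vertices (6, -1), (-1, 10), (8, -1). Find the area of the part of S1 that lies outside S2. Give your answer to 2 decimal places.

|S1| = 89, |S1∩S2| = 4.8525.
|S1 ∖ S2| = |S1| − |S1∩S2| = 89 − 4.8525 = 84.15.

84.15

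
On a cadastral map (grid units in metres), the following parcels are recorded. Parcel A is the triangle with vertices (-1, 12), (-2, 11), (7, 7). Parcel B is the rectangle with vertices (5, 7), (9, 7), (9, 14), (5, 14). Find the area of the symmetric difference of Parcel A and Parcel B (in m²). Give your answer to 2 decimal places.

33.78

|Parcel A| = 6.5, |Parcel B| = 28, |Parcel A∩Parcel B| = 0.3611.
|Parcel A △ Parcel B| = |Parcel A| + |Parcel B| − 2·|Parcel A∩Parcel B| = 6.5 + 28 − 0.7222 = 33.78.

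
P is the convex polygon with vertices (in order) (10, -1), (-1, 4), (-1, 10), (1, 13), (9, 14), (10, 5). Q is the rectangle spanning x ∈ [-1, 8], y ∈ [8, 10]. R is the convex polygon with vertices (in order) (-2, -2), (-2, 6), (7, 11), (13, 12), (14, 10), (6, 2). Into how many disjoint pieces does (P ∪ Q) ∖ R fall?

2

(P ∪ Q) ∖ R splits into 2 disjoint pieces (area 38.8323, area 17.0452).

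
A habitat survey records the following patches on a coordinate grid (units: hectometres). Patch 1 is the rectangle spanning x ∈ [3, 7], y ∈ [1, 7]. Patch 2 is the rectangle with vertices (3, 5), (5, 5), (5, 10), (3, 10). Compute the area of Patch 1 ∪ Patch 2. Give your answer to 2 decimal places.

By inclusion–exclusion:
Individual areas: |Patch 1| = 24, |Patch 2| = 10.
|Patch 1∩Patch 2|: x∈[3,5], y∈[5,7] → 2·2 = 4.
|Patch 1 ∪ Patch 2| = 34 − 4 = 30.00.

30.00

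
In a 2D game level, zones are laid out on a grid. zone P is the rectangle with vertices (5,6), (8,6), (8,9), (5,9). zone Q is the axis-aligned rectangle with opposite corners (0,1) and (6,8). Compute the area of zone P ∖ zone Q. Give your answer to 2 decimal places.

7.00

|zone P∩zone Q|: x∈[5,6], y∈[6,8] → 1·2 = 2.
|zone P| = 9.
|zone P ∖ zone Q| = |zone P| − |zone P∩zone Q| = 9 − 2 = 7.00.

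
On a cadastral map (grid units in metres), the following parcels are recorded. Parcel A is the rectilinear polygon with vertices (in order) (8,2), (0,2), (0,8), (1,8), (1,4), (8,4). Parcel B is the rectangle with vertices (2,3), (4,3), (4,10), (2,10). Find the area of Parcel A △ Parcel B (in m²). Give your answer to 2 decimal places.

|Parcel A| = 20, |Parcel B| = 14, |Parcel A∩Parcel B| = 2.
|Parcel A △ Parcel B| = |Parcel A| + |Parcel B| − 2·|Parcel A∩Parcel B| = 20 + 14 − 4 = 30.00.

30.00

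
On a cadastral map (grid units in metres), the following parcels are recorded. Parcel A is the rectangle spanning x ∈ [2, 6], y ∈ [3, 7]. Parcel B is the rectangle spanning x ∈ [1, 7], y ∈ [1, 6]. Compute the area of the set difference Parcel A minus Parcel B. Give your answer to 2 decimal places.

|Parcel A∩Parcel B|: x∈[2,6], y∈[3,6] → 4·3 = 12.
|Parcel A| = 16.
|Parcel A ∖ Parcel B| = |Parcel A| − |Parcel A∩Parcel B| = 16 − 12 = 4.00.

4.00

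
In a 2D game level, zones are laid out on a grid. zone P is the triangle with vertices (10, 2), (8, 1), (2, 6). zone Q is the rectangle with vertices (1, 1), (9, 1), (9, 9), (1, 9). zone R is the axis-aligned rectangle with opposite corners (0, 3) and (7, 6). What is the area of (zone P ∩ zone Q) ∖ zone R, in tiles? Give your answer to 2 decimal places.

4.15

|zone P ∩ zone Q| = 7.5.
|(zone P ∩ zone Q) ∩ zone R| = 3.35.
|(zone P ∩ zone Q) ∖ zone R| = 7.5 − 3.35 = 4.15.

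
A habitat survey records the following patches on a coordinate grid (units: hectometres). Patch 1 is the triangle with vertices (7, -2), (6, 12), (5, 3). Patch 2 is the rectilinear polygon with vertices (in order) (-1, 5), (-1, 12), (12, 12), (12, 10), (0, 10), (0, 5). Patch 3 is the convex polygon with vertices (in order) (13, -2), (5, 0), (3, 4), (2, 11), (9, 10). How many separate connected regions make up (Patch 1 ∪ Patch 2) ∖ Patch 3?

(Patch 1 ∪ Patch 2) ∖ Patch 3 splits into 2 disjoint pieces (area 0.4182, area 27.5714).

2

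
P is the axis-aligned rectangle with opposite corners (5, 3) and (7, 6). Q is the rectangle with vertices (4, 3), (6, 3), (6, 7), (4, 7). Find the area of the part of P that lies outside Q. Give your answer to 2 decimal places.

3.00

|P∩Q|: x∈[5,6], y∈[3,6] → 1·3 = 3.
|P| = 6.
|P ∖ Q| = |P| − |P∩Q| = 6 − 3 = 3.00.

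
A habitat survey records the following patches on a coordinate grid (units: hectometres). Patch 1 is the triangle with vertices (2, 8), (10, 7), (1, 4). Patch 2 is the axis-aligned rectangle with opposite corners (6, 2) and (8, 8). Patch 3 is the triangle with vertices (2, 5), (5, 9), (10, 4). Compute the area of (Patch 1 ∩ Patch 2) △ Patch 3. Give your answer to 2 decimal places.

|Patch 1 ∩ Patch 2| = 2.75.
|(Patch 1 ∩ Patch 2) ∩ Patch 3| = 1.8988.
|(Patch 1 ∩ Patch 2) △ Patch 3| = 2.75 + 17.5 − 3.7976 = 16.45.

16.45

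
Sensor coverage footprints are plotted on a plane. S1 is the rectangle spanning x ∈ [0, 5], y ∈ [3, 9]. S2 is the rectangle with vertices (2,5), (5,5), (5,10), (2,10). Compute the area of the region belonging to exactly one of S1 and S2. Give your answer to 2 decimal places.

|S1∩S2|: x∈[2,5], y∈[5,9] → 3·4 = 12.
|S1 △ S2| = |S1| + |S2| − 2·|S1∩S2| = 30 + 15 − 24 = 21.00.

21.00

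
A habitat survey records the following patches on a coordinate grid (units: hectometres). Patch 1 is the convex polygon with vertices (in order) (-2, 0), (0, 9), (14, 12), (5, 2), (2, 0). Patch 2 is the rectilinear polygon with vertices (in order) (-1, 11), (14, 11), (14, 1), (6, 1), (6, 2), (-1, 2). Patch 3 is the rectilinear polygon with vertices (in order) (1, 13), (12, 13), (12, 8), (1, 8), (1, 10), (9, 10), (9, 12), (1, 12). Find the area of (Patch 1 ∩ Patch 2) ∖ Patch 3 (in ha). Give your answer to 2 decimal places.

54.74

|Patch 1 ∩ Patch 2| = 76.8667.
|(Patch 1 ∩ Patch 2) ∩ Patch 3| = 22.1254.
|(Patch 1 ∩ Patch 2) ∖ Patch 3| = 76.8667 − 22.1254 = 54.74.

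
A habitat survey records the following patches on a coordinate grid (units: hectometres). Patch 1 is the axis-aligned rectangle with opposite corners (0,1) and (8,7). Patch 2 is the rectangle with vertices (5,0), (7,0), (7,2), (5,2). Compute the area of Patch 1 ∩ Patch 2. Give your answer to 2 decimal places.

|Patch 1∩Patch 2|: x∈[5,7], y∈[1,2] → 2·1 = 2.

2.00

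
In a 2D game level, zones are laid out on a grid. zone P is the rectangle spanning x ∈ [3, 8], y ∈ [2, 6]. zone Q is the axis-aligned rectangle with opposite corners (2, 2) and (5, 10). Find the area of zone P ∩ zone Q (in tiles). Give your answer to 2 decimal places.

8.00

|zone P∩zone Q|: x∈[3,5], y∈[2,6] → 2·4 = 8.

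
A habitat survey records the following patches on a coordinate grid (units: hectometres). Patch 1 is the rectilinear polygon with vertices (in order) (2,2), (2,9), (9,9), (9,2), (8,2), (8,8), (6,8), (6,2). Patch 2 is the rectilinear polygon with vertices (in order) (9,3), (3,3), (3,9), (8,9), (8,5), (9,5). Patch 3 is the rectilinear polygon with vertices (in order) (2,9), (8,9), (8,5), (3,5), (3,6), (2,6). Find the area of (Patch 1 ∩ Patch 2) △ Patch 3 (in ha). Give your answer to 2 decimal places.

17.00

|Patch 1 ∩ Patch 2| = 22.
|(Patch 1 ∩ Patch 2) ∩ Patch 3| = 14.
|(Patch 1 ∩ Patch 2) △ Patch 3| = 22 + 23 − 28 = 17.00.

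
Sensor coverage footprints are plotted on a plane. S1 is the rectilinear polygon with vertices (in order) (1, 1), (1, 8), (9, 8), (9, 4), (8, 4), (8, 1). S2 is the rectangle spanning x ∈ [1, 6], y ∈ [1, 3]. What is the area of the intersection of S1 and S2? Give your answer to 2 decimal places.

10.00

The intersection is the polygon with vertices (1,3), (6,3), (6,1), (1,1).
By the shoelace formula its area is 10.00.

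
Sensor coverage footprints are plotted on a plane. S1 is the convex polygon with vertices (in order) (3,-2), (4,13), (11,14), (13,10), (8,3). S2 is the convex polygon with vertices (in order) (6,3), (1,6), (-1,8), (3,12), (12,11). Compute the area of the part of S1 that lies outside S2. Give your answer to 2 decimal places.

44.20

|S1| = 89, |S1∩S2| = 44.7968.
|S1 ∖ S2| = |S1| − |S1∩S2| = 89 − 44.7968 = 44.20.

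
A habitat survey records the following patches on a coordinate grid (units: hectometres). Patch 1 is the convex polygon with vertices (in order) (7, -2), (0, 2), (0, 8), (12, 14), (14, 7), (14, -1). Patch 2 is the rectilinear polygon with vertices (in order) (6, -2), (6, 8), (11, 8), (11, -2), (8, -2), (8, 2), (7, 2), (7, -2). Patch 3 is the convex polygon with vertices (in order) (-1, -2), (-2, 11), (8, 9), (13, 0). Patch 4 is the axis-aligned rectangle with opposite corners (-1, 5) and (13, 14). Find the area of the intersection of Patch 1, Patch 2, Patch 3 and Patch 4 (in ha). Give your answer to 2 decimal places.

10.17

The intersection is the polygon with vertices (8.556,8), (10.222,5), (6,5), (6,8).
By the shoelace formula its area is 10.17.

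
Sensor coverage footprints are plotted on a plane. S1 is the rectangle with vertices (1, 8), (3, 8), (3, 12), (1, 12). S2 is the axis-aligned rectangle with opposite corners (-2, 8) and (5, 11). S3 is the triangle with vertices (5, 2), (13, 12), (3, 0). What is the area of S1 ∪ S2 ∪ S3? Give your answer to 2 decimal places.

25.00

By inclusion–exclusion:
Individual areas: |S1| = 8, |S2| = 21, |S3| = 2.
|S1∩S2|: x∈[1,3], y∈[8,11] → 2·3 = 6.
|S1∩S3| = 0.
|S2∩S3| = 0.
|S1∩S2∩S3| = 0.
|S1 ∪ S2 ∪ S3| = 31 − 6 + 0 = 25.00.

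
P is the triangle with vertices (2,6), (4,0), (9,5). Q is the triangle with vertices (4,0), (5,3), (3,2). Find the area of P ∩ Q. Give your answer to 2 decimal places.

The intersection is the polygon with vertices (3.286,2.143), (5,3), (4,0).
By the shoelace formula its area is 2.14.

2.14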